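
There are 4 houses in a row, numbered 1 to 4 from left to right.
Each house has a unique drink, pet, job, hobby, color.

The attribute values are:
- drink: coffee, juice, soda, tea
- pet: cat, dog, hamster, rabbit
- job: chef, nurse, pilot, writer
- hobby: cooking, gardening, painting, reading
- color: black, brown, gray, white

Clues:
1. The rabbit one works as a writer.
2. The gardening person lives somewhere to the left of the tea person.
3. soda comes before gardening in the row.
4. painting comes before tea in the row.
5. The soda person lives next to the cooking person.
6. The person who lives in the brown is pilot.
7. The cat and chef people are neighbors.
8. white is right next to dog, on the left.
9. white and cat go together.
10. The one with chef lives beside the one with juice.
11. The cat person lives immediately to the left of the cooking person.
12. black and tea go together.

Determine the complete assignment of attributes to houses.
Solution:

House | Drink | Pet | Job | Hobby | Color
-----------------------------------------
  1   | soda | cat | nurse | painting | white
  2   | coffee | dog | chef | cooking | gray
  3   | juice | hamster | pilot | gardening | brown
  4   | tea | rabbit | writer | reading | black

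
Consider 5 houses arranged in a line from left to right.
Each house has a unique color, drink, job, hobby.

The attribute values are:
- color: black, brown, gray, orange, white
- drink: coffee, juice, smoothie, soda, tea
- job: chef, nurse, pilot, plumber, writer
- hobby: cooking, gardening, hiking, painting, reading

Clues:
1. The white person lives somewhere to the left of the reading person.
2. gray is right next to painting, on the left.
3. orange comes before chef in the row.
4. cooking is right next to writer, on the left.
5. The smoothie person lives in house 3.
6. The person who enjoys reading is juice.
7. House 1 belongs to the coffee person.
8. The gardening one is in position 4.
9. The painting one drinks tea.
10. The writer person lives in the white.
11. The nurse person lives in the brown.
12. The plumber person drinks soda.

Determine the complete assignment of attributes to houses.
Solution:

House | Color | Drink | Job | Hobby
-----------------------------------
  1   | gray | coffee | pilot | cooking
  2   | white | tea | writer | painting
  3   | brown | smoothie | nurse | hiking
  4   | orange | soda | plumber | gardening
  5   | black | juice | chef | reading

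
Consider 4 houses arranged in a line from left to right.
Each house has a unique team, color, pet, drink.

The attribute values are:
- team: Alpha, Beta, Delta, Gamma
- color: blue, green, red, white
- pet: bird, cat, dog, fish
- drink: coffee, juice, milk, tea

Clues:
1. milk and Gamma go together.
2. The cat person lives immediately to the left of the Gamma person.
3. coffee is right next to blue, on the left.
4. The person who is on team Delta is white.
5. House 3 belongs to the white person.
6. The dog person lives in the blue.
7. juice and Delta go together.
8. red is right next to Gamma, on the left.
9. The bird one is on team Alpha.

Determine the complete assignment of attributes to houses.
Solution:

House | Team | Color | Pet | Drink
----------------------------------
  1   | Beta | red | cat | coffee
  2   | Gamma | blue | dog | milk
  3   | Delta | white | fish | juice
  4   | Alpha | green | bird | tea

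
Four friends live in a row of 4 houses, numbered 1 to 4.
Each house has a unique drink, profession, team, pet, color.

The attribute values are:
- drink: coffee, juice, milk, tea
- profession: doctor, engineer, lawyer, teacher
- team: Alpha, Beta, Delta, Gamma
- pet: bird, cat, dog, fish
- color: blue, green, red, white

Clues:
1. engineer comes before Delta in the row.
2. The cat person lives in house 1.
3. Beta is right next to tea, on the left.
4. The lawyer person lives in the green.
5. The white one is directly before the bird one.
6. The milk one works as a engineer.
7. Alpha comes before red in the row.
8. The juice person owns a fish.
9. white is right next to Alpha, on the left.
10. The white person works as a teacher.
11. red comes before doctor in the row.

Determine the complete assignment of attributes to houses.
Solution:

House | Drink | Profession | Team | Pet | Color
-----------------------------------------------
  1   | coffee | teacher | Beta | cat | white
  2   | tea | lawyer | Alpha | bird | green
  3   | milk | engineer | Gamma | dog | red
  4   | juice | doctor | Delta | fish | blue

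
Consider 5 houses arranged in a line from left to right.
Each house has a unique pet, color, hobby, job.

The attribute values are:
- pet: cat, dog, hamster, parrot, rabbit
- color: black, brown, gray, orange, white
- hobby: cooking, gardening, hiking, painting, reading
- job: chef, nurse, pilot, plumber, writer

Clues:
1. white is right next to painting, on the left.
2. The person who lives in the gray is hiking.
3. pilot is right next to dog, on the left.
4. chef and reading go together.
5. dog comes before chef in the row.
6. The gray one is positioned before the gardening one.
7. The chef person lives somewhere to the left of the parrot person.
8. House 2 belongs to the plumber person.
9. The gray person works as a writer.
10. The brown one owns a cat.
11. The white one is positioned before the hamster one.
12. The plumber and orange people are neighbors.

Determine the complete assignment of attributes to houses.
Solution:

House | Pet | Color | Hobby | Job
---------------------------------
  1   | rabbit | white | cooking | pilot
  2   | dog | black | painting | plumber
  3   | hamster | orange | reading | chef
  4   | parrot | gray | hiking | writer
  5   | cat | brown | gardening | nurse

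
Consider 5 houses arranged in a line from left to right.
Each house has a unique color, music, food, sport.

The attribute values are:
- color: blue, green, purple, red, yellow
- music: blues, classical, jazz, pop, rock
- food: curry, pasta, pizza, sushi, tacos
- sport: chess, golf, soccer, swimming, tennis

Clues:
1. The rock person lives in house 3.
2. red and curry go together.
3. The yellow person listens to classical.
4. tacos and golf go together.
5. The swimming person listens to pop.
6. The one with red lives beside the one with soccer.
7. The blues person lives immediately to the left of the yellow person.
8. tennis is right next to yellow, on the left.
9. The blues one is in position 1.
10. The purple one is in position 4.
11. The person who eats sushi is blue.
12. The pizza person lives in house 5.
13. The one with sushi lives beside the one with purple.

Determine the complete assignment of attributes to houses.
Solution:

House | Color | Music | Food | Sport
------------------------------------
  1   | red | blues | curry | tennis
  2   | yellow | classical | pasta | soccer
  3   | blue | rock | sushi | chess
  4   | purple | jazz | tacos | golf
  5   | green | pop | pizza | swimming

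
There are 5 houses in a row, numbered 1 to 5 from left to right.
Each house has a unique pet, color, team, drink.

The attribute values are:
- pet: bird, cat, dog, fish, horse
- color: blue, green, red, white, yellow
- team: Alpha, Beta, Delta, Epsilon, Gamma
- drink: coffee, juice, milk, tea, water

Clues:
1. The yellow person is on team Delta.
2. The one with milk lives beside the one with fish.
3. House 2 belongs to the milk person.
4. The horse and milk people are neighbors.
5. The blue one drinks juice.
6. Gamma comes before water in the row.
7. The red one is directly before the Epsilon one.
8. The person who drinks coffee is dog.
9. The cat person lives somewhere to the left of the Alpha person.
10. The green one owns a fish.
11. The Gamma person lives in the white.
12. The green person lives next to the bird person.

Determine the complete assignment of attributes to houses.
Solution:

House | Pet | Color | Team | Drink
----------------------------------
  1   | horse | white | Gamma | tea
  2   | cat | red | Beta | milk
  3   | fish | green | Epsilon | water
  4   | bird | blue | Alpha | juice
  5   | dog | yellow | Delta | coffee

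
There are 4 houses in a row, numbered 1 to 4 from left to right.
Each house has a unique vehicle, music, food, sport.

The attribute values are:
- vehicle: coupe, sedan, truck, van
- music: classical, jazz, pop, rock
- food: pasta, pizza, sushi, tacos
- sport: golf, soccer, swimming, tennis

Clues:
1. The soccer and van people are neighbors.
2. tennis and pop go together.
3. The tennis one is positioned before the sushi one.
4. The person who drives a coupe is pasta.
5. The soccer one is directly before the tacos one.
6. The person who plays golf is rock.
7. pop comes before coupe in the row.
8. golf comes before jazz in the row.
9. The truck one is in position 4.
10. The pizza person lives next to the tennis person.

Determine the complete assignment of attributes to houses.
Solution:

House | Vehicle | Music | Food | Sport
--------------------------------------
  1   | sedan | classical | pizza | soccer
  2   | van | pop | tacos | tennis
  3   | coupe | rock | pasta | golf
  4   | truck | jazz | sushi | swimming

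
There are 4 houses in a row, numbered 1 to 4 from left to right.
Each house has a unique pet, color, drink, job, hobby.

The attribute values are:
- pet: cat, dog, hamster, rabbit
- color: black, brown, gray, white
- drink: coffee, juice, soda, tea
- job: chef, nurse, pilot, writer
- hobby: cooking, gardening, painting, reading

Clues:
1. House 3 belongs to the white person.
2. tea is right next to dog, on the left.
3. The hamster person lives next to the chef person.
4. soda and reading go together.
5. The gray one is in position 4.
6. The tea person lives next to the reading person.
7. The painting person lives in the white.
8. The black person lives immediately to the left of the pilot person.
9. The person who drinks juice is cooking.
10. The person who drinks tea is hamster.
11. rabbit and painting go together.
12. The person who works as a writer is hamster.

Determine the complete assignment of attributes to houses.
Solution:

House | Pet | Color | Drink | Job | Hobby
-----------------------------------------
  1   | hamster | brown | tea | writer | gardening
  2   | dog | black | soda | chef | reading
  3   | rabbit | white | coffee | pilot | painting
  4   | cat | gray | juice | nurse | cooking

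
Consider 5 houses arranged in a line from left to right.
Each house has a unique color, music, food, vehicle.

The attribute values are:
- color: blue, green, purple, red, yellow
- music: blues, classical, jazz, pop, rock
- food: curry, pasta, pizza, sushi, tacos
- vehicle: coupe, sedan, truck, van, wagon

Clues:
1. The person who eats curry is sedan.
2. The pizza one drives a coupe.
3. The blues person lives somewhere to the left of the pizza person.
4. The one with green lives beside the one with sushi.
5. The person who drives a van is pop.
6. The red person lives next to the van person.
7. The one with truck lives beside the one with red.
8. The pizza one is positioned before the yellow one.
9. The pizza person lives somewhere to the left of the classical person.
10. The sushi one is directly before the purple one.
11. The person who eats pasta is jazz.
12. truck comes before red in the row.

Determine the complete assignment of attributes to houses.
Solution:

House | Color | Music | Food | Vehicle
--------------------------------------
  1   | green | jazz | pasta | truck
  2   | red | blues | sushi | wagon
  3   | purple | pop | tacos | van
  4   | blue | rock | pizza | coupe
  5   | yellow | classical | curry | sedan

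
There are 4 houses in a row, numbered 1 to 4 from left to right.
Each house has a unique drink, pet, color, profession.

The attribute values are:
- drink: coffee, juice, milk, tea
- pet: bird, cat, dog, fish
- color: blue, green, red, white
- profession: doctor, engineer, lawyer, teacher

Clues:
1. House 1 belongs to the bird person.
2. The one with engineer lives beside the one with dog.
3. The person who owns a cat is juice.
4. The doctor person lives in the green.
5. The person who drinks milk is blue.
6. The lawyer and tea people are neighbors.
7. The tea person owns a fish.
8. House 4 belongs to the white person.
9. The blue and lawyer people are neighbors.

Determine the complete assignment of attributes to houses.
Solution:

House | Drink | Pet | Color | Profession
----------------------------------------
  1   | milk | bird | blue | engineer
  2   | coffee | dog | red | lawyer
  3   | tea | fish | green | doctor
  4   | juice | cat | white | teacher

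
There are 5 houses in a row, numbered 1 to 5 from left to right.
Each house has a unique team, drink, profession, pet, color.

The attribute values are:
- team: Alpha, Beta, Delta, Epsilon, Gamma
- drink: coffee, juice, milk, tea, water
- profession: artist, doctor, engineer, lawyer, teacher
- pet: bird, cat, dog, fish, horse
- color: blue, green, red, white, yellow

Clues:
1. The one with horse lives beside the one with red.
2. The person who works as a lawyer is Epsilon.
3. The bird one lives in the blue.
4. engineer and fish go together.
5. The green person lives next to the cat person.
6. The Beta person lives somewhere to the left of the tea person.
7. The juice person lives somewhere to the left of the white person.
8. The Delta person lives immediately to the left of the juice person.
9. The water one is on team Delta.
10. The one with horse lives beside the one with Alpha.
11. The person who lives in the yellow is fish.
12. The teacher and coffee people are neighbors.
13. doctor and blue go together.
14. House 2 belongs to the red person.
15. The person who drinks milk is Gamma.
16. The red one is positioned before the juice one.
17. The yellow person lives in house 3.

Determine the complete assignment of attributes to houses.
Solution:

House | Team | Drink | Profession | Pet | Color
-----------------------------------------------
  1   | Gamma | milk | teacher | horse | green
  2   | Alpha | coffee | artist | cat | red
  3   | Delta | water | engineer | fish | yellow
  4   | Beta | juice | doctor | bird | blue
  5   | Epsilon | tea | lawyer | dog | white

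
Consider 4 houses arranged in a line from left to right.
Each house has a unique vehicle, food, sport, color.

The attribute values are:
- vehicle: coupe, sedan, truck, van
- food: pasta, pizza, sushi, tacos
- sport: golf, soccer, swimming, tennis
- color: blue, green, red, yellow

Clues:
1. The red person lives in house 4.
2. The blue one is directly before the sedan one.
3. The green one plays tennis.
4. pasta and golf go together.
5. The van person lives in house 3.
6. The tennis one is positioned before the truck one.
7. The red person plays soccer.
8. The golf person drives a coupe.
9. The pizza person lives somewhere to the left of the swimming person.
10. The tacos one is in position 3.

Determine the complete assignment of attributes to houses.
Solution:

House | Vehicle | Food | Sport | Color
--------------------------------------
  1   | coupe | pasta | golf | blue
  2   | sedan | pizza | tennis | green
  3   | van | tacos | swimming | yellow
  4   | truck | sushi | soccer | red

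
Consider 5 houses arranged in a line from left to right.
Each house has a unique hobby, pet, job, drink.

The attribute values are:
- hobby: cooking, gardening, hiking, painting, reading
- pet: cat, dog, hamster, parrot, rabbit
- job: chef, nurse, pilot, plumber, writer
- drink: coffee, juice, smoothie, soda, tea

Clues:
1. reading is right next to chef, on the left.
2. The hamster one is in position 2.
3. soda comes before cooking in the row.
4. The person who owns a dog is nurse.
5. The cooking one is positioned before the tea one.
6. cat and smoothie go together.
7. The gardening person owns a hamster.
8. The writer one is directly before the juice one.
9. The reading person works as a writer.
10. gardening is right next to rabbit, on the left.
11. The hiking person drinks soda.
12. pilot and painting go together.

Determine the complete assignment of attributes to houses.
Solution:

House | Hobby | Pet | Job | Drink
---------------------------------
  1   | reading | cat | writer | smoothie
  2   | gardening | hamster | chef | juice
  3   | hiking | rabbit | plumber | soda
  4   | cooking | dog | nurse | coffee
  5   | painting | parrot | pilot | tea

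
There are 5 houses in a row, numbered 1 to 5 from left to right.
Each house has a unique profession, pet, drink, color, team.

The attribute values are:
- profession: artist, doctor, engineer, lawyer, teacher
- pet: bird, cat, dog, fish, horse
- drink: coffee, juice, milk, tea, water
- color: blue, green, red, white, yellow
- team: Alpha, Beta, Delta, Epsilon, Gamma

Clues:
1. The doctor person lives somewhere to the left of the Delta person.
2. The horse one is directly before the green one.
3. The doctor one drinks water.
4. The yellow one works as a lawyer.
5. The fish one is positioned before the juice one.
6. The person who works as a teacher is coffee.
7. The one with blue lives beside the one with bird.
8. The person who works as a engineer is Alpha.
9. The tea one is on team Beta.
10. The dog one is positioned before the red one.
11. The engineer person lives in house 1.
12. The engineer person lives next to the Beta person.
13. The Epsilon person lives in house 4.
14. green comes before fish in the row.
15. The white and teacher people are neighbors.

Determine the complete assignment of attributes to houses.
Solution:

House | Profession | Pet | Drink | Color | Team
-----------------------------------------------
  1   | engineer | horse | milk | blue | Alpha
  2   | artist | bird | tea | green | Beta
  3   | doctor | dog | water | white | Gamma
  4   | teacher | fish | coffee | red | Epsilon
  5   | lawyer | cat | juice | yellow | Delta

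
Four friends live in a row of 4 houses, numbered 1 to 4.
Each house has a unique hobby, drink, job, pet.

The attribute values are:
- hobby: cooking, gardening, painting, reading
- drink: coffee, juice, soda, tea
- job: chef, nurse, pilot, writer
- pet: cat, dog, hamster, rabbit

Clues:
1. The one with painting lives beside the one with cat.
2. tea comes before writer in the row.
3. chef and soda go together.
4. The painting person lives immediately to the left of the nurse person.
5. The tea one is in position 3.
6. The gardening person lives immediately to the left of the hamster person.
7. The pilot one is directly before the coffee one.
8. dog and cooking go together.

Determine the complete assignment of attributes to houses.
Solution:

House | Hobby | Drink | Job | Pet
---------------------------------
  1   | painting | soda | chef | rabbit
  2   | gardening | juice | nurse | cat
  3   | reading | tea | pilot | hamster
  4   | cooking | coffee | writer | dog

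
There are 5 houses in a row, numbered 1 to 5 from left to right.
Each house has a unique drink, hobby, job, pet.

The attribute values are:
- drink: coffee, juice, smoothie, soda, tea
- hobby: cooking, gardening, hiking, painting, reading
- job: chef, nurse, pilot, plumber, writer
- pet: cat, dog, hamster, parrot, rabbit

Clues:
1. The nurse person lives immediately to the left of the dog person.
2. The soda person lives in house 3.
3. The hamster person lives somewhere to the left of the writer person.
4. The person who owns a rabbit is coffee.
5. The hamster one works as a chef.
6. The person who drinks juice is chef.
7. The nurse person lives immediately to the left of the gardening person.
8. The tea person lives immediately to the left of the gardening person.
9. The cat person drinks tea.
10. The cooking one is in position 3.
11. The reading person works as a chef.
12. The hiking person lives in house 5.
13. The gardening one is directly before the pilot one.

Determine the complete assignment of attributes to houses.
Solution:

House | Drink | Hobby | Job | Pet
---------------------------------
  1   | tea | painting | nurse | cat
  2   | smoothie | gardening | plumber | dog
  3   | soda | cooking | pilot | parrot
  4   | juice | reading | chef | hamster
  5   | coffee | hiking | writer | rabbit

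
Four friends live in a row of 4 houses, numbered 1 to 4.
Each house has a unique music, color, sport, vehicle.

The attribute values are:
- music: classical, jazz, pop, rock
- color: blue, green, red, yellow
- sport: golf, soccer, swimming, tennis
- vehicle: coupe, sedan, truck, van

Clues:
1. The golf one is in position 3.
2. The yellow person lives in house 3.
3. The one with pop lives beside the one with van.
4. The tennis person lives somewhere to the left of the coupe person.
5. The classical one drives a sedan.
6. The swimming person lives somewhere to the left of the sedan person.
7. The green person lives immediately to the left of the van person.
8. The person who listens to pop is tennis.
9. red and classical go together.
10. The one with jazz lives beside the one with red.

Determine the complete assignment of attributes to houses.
Solution:

House | Music | Color | Sport | Vehicle
---------------------------------------
  1   | pop | green | tennis | truck
  2   | rock | blue | swimming | van
  3   | jazz | yellow | golf | coupe
  4   | classical | red | soccer | sedan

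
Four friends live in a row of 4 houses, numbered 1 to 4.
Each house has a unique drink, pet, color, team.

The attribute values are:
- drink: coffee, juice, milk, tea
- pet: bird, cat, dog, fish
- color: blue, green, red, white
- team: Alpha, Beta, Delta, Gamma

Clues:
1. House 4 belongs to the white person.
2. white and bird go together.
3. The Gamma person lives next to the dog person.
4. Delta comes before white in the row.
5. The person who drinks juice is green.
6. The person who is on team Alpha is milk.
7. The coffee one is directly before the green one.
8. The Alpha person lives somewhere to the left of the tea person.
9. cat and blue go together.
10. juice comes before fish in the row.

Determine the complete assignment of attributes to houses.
Solution:

House | Drink | Pet | Color | Team
----------------------------------
  1   | coffee | cat | blue | Gamma
  2   | juice | dog | green | Delta
  3   | milk | fish | red | Alpha
  4   | tea | bird | white | Beta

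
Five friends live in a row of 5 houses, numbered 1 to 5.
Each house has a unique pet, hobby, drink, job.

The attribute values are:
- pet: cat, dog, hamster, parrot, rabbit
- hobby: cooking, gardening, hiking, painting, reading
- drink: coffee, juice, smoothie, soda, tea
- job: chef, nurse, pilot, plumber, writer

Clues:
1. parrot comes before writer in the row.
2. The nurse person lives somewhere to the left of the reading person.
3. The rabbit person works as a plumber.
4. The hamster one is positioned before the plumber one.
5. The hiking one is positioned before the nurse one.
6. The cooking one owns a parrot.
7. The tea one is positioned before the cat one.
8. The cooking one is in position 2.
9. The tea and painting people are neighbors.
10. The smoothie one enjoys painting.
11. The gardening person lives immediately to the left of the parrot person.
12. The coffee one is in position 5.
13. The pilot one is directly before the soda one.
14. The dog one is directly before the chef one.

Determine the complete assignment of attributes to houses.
Solution:

House | Pet | Hobby | Drink | Job
---------------------------------
  1   | dog | gardening | juice | pilot
  2   | parrot | cooking | soda | chef
  3   | hamster | hiking | tea | writer
  4   | cat | painting | smoothie | nurse
  5   | rabbit | reading | coffee | plumber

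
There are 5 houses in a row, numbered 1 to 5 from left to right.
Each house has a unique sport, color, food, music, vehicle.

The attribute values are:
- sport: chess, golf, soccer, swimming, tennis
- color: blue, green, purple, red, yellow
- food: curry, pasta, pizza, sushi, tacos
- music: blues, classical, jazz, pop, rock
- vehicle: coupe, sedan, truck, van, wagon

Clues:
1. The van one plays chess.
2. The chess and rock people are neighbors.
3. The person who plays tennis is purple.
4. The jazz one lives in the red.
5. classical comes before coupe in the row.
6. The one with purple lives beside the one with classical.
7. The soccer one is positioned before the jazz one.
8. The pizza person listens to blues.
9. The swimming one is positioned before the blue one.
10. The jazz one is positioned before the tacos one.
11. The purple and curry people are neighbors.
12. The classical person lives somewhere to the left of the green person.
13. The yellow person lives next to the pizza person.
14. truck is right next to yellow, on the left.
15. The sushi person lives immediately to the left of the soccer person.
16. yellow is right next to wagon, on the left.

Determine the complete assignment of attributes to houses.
Solution:

House | Sport | Color | Food | Music | Vehicle
----------------------------------------------
  1   | tennis | purple | sushi | pop | truck
  2   | soccer | yellow | curry | classical | sedan
  3   | swimming | green | pizza | blues | wagon
  4   | chess | red | pasta | jazz | van
  5   | golf | blue | tacos | rock | coupe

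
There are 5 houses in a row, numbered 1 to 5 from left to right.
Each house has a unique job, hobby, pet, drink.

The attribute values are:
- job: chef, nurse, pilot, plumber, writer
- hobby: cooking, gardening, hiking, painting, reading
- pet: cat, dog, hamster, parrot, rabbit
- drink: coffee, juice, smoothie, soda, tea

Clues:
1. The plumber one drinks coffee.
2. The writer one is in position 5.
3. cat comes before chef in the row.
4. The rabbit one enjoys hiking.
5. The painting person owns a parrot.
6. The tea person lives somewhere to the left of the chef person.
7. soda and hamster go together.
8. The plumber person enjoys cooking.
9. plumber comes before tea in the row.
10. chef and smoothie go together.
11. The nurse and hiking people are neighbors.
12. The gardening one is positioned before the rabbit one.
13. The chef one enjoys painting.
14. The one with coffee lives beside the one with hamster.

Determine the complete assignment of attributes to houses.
Solution:

House | Job | Hobby | Pet | Drink
---------------------------------
  1   | plumber | cooking | cat | coffee
  2   | nurse | gardening | hamster | soda
  3   | pilot | hiking | rabbit | tea
  4   | chef | painting | parrot | smoothie
  5   | writer | reading | dog | juice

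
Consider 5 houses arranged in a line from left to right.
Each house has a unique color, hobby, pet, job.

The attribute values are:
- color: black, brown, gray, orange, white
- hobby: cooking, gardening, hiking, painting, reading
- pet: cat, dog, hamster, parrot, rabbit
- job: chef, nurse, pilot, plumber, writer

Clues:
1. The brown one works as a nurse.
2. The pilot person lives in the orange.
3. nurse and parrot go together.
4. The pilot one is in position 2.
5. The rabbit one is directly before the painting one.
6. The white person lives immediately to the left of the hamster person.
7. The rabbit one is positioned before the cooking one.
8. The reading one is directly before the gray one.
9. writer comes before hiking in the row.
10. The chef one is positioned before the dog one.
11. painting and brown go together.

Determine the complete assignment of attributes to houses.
Solution:

House | Color | Hobby | Pet | Job
---------------------------------
  1   | white | gardening | cat | writer
  2   | orange | reading | hamster | pilot
  3   | gray | hiking | rabbit | chef
  4   | brown | painting | parrot | nurse
  5   | black | cooking | dog | plumber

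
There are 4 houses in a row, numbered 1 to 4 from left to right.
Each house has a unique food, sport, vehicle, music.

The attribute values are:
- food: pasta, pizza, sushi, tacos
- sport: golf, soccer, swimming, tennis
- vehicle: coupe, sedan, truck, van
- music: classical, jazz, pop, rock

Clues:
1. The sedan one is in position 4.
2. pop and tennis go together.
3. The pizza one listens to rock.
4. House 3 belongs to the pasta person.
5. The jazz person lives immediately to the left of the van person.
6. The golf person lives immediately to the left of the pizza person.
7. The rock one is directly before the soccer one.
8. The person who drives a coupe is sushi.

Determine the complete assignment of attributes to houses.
Solution:

House | Food | Sport | Vehicle | Music
--------------------------------------
  1   | sushi | golf | coupe | jazz
  2   | pizza | swimming | van | rock
  3   | pasta | soccer | truck | classical
  4   | tacos | tennis | sedan | pop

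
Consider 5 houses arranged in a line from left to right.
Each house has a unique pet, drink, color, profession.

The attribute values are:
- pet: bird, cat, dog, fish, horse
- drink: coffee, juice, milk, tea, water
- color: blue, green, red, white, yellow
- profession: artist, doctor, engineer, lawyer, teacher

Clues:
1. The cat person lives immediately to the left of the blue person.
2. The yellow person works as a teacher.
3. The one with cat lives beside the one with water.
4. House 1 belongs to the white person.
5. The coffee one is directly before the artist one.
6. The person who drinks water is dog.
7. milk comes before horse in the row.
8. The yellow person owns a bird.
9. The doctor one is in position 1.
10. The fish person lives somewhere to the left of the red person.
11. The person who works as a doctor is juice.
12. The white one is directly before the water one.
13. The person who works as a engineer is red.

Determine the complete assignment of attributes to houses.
Solution:

House | Pet | Drink | Color | Profession
----------------------------------------
  1   | cat | juice | white | doctor
  2   | dog | water | blue | lawyer
  3   | bird | coffee | yellow | teacher
  4   | fish | milk | green | artist
  5   | horse | tea | red | engineer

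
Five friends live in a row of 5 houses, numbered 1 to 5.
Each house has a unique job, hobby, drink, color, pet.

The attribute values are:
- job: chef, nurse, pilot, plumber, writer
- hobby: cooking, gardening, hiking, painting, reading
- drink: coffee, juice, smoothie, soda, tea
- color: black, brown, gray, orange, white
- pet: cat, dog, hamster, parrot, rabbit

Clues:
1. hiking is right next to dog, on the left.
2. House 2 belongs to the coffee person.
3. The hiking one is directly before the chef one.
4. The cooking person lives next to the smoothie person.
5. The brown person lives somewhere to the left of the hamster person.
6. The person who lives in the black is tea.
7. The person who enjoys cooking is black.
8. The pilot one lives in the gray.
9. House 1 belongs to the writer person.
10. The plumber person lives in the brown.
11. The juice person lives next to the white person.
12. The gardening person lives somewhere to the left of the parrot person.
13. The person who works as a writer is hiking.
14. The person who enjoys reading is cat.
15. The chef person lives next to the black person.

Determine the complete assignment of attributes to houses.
Solution:

House | Job | Hobby | Drink | Color | Pet
-----------------------------------------
  1   | writer | hiking | juice | orange | rabbit
  2   | chef | gardening | coffee | white | dog
  3   | nurse | cooking | tea | black | parrot
  4   | plumber | reading | smoothie | brown | cat
  5   | pilot | painting | soda | gray | hamster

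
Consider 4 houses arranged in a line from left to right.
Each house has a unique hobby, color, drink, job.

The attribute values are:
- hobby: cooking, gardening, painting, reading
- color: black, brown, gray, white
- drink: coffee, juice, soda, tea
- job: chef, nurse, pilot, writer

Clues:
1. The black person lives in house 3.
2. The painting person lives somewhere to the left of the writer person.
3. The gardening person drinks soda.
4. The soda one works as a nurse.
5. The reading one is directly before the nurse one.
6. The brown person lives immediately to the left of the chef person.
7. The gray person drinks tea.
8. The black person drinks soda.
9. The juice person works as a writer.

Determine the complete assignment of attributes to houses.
Solution:

House | Hobby | Color | Drink | Job
-----------------------------------
  1   | painting | brown | coffee | pilot
  2   | reading | gray | tea | chef
  3   | gardening | black | soda | nurse
  4   | cooking | white | juice | writer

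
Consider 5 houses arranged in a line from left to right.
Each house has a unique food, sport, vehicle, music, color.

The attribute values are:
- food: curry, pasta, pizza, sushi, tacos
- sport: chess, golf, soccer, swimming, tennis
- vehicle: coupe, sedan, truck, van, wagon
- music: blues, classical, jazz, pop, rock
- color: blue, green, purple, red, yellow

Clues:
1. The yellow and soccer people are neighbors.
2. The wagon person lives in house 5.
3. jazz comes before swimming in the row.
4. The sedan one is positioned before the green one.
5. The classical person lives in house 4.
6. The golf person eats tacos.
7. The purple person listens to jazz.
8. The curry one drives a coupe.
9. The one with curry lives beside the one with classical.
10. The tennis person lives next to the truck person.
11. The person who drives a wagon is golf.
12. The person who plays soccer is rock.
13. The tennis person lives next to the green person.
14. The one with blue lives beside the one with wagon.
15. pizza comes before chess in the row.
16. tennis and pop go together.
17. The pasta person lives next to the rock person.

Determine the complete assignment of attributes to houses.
Solution:

House | Food | Sport | Vehicle | Music | Color
----------------------------------------------
  1   | pasta | tennis | sedan | pop | yellow
  2   | pizza | soccer | truck | rock | green
  3   | curry | chess | coupe | jazz | purple
  4   | sushi | swimming | van | classical | blue
  5   | tacos | golf | wagon | blues | red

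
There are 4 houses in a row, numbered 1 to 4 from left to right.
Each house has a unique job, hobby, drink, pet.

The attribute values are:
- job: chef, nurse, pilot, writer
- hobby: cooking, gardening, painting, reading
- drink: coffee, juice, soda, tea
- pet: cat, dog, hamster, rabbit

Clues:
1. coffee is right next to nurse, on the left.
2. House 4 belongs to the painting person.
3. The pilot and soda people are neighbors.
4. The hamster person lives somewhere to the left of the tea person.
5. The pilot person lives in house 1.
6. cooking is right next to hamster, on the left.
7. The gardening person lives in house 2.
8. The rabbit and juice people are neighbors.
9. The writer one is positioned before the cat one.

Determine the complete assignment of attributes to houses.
Solution:

House | Job | Hobby | Drink | Pet
---------------------------------
  1   | pilot | cooking | coffee | dog
  2   | nurse | gardening | soda | hamster
  3   | writer | reading | tea | rabbit
  4   | chef | painting | juice | cat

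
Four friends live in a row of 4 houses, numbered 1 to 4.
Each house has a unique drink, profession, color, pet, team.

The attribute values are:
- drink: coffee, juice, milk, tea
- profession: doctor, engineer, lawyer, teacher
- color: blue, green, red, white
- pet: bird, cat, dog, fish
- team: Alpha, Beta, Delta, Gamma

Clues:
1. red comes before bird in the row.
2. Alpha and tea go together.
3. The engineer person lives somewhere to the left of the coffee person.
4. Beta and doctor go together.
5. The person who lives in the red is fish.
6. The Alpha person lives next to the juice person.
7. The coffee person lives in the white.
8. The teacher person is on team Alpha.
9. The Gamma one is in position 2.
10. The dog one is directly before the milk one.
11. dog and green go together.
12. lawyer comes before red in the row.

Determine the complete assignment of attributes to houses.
Solution:

House | Drink | Profession | Color | Pet | Team
-----------------------------------------------
  1   | tea | teacher | blue | cat | Alpha
  2   | juice | lawyer | green | dog | Gamma
  3   | milk | engineer | red | fish | Delta
  4   | coffee | doctor | white | bird | Beta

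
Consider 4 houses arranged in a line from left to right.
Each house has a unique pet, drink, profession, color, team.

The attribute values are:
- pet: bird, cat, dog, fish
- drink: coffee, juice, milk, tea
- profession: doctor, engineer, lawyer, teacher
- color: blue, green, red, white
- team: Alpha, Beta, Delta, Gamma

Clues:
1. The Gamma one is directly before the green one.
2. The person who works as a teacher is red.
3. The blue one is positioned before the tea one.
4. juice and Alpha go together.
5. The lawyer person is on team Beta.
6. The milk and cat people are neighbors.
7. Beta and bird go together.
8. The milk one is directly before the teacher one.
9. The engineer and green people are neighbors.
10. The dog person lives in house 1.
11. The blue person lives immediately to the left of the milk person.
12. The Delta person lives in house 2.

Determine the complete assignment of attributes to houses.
Solution:

House | Pet | Drink | Profession | Color | Team
-----------------------------------------------
  1   | dog | coffee | engineer | blue | Gamma
  2   | fish | milk | doctor | green | Delta
  3   | cat | juice | teacher | red | Alpha
  4   | bird | tea | lawyer | white | Beta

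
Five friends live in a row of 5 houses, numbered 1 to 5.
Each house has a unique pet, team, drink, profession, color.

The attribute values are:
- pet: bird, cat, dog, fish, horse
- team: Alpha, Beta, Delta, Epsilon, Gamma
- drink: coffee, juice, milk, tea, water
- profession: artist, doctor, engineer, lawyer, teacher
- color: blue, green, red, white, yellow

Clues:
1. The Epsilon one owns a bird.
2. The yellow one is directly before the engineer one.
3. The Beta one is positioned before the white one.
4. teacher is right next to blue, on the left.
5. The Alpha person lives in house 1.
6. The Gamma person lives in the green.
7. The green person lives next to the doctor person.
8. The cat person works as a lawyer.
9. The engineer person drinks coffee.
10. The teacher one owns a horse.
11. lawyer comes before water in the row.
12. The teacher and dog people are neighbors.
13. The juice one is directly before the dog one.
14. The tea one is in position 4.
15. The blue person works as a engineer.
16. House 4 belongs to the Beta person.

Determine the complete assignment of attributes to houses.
Solution:

House | Pet | Team | Drink | Profession | Color
-----------------------------------------------
  1   | horse | Alpha | juice | teacher | yellow
  2   | dog | Delta | coffee | engineer | blue
  3   | cat | Gamma | milk | lawyer | green
  4   | fish | Beta | tea | doctor | red
  5   | bird | Epsilon | water | artist | white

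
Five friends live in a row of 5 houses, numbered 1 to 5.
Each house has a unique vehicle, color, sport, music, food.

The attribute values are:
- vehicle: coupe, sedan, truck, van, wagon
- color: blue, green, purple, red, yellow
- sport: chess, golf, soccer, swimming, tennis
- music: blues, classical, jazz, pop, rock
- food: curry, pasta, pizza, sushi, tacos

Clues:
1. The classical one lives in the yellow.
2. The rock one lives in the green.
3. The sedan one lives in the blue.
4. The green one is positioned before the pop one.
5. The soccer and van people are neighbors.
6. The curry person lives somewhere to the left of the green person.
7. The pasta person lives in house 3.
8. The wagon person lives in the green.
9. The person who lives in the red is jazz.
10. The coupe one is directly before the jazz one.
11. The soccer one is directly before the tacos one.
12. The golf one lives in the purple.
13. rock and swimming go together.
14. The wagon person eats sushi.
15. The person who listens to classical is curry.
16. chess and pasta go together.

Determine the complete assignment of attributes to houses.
Solution:

House | Vehicle | Color | Sport | Music | Food
----------------------------------------------
  1   | coupe | yellow | soccer | classical | curry
  2   | van | red | tennis | jazz | tacos
  3   | sedan | blue | chess | blues | pasta
  4   | wagon | green | swimming | rock | sushi
  5   | truck | purple | golf | pop | pizza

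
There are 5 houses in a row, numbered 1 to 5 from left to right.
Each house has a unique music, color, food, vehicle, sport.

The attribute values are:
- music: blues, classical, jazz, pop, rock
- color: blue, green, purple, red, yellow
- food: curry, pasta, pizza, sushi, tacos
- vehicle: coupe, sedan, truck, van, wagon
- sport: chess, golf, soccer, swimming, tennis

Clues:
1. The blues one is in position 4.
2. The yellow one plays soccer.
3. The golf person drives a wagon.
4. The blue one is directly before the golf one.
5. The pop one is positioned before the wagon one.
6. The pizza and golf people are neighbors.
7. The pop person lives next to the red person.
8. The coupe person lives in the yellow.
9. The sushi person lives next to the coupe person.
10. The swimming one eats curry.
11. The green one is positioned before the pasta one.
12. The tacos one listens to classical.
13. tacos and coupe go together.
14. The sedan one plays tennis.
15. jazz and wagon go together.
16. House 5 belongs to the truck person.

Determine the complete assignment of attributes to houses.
Solution:

House | Music | Color | Food | Vehicle | Sport
----------------------------------------------
  1   | pop | blue | pizza | sedan | tennis
  2   | jazz | red | sushi | wagon | golf
  3   | classical | yellow | tacos | coupe | soccer
  4   | blues | green | curry | van | swimming
  5   | rock | purple | pasta | truck | chess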